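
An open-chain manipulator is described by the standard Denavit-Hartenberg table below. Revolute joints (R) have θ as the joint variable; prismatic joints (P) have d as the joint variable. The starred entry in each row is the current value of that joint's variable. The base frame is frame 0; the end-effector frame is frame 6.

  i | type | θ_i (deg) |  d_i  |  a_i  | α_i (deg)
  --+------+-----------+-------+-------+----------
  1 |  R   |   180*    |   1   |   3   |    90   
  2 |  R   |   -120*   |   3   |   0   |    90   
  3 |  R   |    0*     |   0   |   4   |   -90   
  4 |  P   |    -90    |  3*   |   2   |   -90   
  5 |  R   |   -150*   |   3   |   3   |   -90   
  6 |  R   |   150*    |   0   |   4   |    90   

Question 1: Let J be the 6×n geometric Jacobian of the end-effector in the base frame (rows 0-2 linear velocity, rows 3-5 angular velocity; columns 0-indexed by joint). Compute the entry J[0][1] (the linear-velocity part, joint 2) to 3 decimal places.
axis z_1 = (0.0000,1.0000,0.0000); lever o_n−o_1 = (4.5801,5.7679,-3.1292)
cross product → J_v[:, 1] = (-3.1292,0.0000,-4.5801)
J_ω[:, 1] = z_1
entry J[0][1] = -3.1292

-3.129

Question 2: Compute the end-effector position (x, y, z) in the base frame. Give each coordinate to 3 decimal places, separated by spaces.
1.580 5.768 -2.129

after link 1: o_1 = (-3.0000, 0.0000, 1.0000)
after link 2: o_2 = (-3.0000, 3.0000, 1.0000)
after link 3: o_3 = (-1.0000, 3.0000, -2.4641)
after link 4: o_4 = (0.7321, 6.0000, -1.4641)
after link 5: o_5 = (-0.0179, 7.5000, -5.3612)
after link 6: o_6 = (1.5801, 5.7679, -2.1292)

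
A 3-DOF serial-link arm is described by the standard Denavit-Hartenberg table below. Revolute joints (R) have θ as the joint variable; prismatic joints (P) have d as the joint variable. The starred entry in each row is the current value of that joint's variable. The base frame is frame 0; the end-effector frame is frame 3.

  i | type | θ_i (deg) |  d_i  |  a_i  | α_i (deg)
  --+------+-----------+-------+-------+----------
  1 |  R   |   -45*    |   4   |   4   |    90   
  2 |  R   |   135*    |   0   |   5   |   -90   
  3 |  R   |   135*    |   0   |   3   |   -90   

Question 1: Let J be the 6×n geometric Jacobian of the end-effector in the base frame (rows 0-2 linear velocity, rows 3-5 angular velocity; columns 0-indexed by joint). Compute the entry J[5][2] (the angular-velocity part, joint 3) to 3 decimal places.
axis z_2 = (-0.5000,0.5000,-0.7071); lever o_n−o_2 = (2.5607,0.4393,-1.5000)
cross product → J_v[:, 2] = (-0.4393,-2.5607,-1.5000)
J_ω[:, 2] = z_2
entry J[5][2] = -0.7071

-0.707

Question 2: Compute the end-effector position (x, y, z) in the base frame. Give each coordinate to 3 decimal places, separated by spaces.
2.889 0.111 6.036

after link 1: o_1 = (2.8284, -2.8284, 4.0000)
after link 2: o_2 = (0.3284, -0.3284, 7.5355)
after link 3: o_3 = (2.8891, 0.1109, 6.0355)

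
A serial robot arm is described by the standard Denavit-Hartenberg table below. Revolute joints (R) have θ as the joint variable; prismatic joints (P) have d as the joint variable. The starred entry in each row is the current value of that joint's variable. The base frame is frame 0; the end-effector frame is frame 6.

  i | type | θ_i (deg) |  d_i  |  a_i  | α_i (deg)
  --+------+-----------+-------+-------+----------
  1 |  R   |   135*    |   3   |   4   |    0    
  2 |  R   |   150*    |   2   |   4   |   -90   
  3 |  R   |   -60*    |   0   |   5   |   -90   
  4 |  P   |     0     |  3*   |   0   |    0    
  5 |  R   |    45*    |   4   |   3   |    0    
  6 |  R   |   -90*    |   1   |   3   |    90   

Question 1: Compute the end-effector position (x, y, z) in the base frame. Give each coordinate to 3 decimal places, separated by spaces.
after link 1: o_1 = (-2.8284, 2.8284, 3.0000)
after link 2: o_2 = (-1.7932, -1.0353, 5.0000)
after link 3: o_3 = (-1.1461, -3.4501, 9.3301)
after link 4: o_4 = (-0.4737, -5.9596, 7.8301)
after link 5: o_5 = (-1.3516, -10.8793, 7.6672)
after link 6: o_6 = (1.1961, -12.1913, 9.0044)

1.196 -12.191 9.004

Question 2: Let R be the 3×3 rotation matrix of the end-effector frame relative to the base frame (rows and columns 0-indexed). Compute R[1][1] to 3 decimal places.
-0.837

End-effector y-axis (col 1 of R) = (0.2241,-0.8365,-0.5000)
R[1][1] = -0.8365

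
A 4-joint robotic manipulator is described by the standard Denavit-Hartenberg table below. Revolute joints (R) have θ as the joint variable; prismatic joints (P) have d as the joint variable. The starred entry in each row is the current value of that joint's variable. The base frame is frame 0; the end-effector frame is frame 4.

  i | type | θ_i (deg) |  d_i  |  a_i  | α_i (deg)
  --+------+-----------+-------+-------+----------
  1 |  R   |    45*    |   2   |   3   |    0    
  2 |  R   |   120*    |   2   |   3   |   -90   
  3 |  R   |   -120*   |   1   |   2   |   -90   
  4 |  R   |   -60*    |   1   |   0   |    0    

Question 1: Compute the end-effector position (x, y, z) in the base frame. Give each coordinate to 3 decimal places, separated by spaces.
after link 1: o_1 = (2.1213, 2.1213, 2.0000)
after link 2: o_2 = (-0.7765, 2.8978, 4.0000)
after link 3: o_3 = (-0.0694, 1.6730, 5.7321)
after link 4: o_4 = (-0.9059, 1.8972, 6.2321)

-0.906 1.897 6.232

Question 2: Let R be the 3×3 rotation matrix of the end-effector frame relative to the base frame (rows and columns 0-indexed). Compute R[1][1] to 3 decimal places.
0.371

End-effector y-axis (col 1 of R) = (0.5477,0.3709,0.7500)
R[1][1] = 0.3709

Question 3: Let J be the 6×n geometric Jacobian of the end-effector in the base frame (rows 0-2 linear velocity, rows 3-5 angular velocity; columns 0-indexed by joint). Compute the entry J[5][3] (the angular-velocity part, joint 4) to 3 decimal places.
0.500

axis z_3 = (-0.8365,0.2241,0.5000); lever o_n−o_3 = (-0.8365,0.2241,0.5000)
cross product → J_v[:, 3] = (0.0000,0.0000,0.0000)
J_ω[:, 3] = z_3
entry J[5][3] = 0.5000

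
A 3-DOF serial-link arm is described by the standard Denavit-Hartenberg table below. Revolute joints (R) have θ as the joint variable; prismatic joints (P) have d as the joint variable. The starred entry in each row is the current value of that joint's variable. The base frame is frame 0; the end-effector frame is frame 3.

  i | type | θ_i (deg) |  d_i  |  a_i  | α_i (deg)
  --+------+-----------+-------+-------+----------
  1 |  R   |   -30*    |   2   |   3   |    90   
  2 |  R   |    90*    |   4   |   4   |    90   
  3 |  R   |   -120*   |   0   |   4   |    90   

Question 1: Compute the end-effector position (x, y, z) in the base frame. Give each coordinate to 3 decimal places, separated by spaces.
2.330 -1.964 4.000

after link 1: o_1 = (2.5981, -1.5000, 2.0000)
after link 2: o_2 = (0.5981, -4.9641, 6.0000)
after link 3: o_3 = (2.3301, -1.9641, 4.0000)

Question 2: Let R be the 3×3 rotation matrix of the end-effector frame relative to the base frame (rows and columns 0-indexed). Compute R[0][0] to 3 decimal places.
End-effector x-axis (col 0 of R) = (0.4330,0.7500,-0.5000)
R[0][0] = 0.4330

0.433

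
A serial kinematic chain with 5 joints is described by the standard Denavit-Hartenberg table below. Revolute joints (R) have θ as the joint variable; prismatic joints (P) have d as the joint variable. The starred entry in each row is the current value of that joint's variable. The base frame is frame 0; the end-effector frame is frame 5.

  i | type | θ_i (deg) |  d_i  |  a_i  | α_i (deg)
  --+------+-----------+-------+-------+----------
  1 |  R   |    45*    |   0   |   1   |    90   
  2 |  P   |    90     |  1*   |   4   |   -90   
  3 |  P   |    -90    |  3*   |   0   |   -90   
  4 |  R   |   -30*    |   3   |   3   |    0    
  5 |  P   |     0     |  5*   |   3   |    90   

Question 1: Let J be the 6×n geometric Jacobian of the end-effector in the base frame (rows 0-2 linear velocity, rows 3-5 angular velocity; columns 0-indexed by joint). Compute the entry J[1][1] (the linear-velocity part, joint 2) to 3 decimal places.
prismatic axis z_1 = (0.7071,-0.7071,0.0000)
J_v[:, 1] = z_1; J_ω[:, 1] = (0,0,0)
entry J[1][1] = -0.7071

-0.707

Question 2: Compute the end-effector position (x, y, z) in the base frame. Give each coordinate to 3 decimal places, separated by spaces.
0.846 -7.917 12.000

after link 1: o_1 = (0.7071, 0.7071, 0.0000)
after link 2: o_2 = (1.4142, 0.0000, 4.0000)
after link 3: o_3 = (-0.7071, -2.1213, 4.0000)
after link 4: o_4 = (0.0694, -5.0191, 7.0000)
after link 5: o_5 = (0.8458, -7.9169, 12.0000)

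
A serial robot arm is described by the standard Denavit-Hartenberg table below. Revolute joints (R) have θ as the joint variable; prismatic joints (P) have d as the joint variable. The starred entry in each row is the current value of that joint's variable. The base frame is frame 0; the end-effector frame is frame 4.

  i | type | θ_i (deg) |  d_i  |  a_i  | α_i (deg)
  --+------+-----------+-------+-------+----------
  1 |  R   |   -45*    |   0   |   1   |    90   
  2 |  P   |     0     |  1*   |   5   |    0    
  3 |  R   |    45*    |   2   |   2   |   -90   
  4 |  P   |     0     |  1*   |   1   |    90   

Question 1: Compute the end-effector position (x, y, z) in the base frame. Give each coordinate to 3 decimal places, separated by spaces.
after link 1: o_1 = (0.7071, -0.7071, 0.0000)
after link 2: o_2 = (3.5355, -4.9497, 0.0000)
after link 3: o_3 = (3.1213, -7.3640, 1.4142)
after link 4: o_4 = (3.1213, -7.3640, 2.8284)

3.121 -7.364 2.828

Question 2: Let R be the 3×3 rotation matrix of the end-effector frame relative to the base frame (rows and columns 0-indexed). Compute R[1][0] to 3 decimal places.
-0.500

End-effector x-axis (col 0 of R) = (0.5000,-0.5000,0.7071)
R[1][0] = -0.5000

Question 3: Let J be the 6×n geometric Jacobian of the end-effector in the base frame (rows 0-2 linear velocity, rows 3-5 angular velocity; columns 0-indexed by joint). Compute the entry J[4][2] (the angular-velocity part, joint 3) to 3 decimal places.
axis z_2 = (-0.7071,-0.7071,0.0000); lever o_n−o_2 = (-0.4142,-2.4142,2.8284)
cross product → J_v[:, 2] = (-2.0000,2.0000,1.4142)
J_ω[:, 2] = z_2
entry J[4][2] = -0.7071

-0.707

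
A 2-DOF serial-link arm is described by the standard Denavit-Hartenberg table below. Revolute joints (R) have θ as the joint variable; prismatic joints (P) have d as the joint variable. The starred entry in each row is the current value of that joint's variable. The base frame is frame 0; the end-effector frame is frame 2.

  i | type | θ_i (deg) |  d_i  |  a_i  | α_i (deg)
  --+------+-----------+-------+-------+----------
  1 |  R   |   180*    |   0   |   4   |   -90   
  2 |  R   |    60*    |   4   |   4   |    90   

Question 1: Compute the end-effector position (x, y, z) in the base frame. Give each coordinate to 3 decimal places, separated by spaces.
-6.000 -4.000 -3.464

after link 1: o_1 = (-4.0000, 0.0000, 0.0000)
after link 2: o_2 = (-6.0000, -4.0000, -3.4641)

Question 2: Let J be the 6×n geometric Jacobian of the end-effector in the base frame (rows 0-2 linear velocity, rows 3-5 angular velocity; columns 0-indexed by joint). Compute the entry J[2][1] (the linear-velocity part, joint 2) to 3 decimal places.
axis z_1 = (-0.0000,-1.0000,0.0000); lever o_n−o_1 = (-2.0000,-4.0000,-3.4641)
cross product → J_v[:, 1] = (3.4641,-0.0000,-2.0000)
J_ω[:, 1] = z_1
entry J[2][1] = -2.0000

-2.000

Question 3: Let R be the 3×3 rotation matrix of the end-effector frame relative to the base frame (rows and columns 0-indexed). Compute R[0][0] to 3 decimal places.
-0.500

End-effector x-axis (col 0 of R) = (-0.5000,0.0000,-0.8660)
R[0][0] = -0.5000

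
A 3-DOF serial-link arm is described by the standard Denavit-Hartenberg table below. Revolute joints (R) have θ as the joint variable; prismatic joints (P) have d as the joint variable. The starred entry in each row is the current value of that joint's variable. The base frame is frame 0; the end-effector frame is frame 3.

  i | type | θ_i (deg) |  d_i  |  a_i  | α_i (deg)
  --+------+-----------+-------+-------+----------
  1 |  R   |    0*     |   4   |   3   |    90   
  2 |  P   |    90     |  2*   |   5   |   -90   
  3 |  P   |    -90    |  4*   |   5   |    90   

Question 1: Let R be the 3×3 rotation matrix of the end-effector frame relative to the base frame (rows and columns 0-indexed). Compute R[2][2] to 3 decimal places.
-1.000

End-effector z-axis (col 2 of R) = (-0.0000,-0.0000,-1.0000)
R[2][2] = -1.0000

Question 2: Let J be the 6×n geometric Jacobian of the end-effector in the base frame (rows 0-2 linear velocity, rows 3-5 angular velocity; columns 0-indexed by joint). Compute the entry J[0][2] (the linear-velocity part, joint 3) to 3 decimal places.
-1.000

prismatic axis z_2 = (-1.0000,-0.0000,0.0000)
J_v[:, 2] = z_2; J_ω[:, 2] = (0,0,0)
entry J[0][2] = -1.0000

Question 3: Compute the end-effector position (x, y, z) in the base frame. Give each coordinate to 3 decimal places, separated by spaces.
-1.000 -7.000 9.000

after link 1: o_1 = (3.0000, 0.0000, 4.0000)
after link 2: o_2 = (3.0000, -2.0000, 9.0000)
after link 3: o_3 = (-1.0000, -7.0000, 9.0000)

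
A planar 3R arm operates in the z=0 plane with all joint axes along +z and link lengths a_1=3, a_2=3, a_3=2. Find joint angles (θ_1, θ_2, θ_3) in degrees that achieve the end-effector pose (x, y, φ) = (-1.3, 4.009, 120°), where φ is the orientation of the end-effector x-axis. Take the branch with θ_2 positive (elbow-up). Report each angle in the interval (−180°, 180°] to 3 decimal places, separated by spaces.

wrist centre = target − a_3·(cos φ, sin φ) = (-0.3000, 2.2769)
cos θ_2 = (5.2745−3²−3²)/(2·3·3) = -0.7070; θ_2 = 134.9891° (elbow-up)
β = atan2(2.2769,-0.3000) = 97.5058°; ψ = atan2(2.1217,0.8791) = 67.4946°
θ_1 = β − ψ = 30.0112°
θ_3 = φ − θ_1 − θ_2 = -45.0003° (wrapped to (-180°,180°])

30.011 134.989 -45.000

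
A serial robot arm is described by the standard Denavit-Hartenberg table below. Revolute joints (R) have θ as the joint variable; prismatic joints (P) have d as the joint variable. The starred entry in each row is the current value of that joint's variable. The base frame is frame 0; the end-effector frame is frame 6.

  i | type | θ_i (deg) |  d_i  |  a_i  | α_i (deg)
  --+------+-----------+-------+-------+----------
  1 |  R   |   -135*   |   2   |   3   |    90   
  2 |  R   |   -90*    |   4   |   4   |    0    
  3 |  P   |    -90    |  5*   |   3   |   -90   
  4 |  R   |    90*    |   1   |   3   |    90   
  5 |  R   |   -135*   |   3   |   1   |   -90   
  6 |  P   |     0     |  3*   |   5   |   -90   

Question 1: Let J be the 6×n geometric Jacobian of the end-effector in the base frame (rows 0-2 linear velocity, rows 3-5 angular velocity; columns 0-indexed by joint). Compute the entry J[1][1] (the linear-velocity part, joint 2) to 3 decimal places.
axis z_1 = (-0.7071,0.7071,0.0000); lever o_n−o_1 = (-1.5000,9.9853,1.3640)
cross product → J_v[:, 1] = (0.9645,0.9645,-6.0000)
J_ω[:, 1] = z_1
entry J[1][1] = 0.9645

0.964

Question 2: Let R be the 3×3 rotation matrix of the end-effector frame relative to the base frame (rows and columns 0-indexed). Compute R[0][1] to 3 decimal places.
-0.500

End-effector y-axis (col 1 of R) = (-0.5000,0.5000,-0.7071)
R[0][1] = -0.5000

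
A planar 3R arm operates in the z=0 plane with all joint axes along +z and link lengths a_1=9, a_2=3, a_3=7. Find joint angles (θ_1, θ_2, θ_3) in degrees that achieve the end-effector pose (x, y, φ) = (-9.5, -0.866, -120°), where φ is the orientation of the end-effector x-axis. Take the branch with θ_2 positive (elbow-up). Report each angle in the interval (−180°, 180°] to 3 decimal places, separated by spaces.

wrist centre = target − a_3·(cos φ, sin φ) = (-6.0000, 5.1962)
cos θ_2 = (63.0003−9²−3²)/(2·9·3) = -0.5000; θ_2 = 119.9997° (elbow-up)
β = atan2(5.1962,-6.0000) = 139.1065°; ψ = atan2(2.5981,7.5000) = 19.1066°
θ_1 = β − ψ = 119.9998°
θ_3 = φ − θ_1 − θ_2 = 0.0005° (wrapped to (-180°,180°])

120.000 120.000 0.000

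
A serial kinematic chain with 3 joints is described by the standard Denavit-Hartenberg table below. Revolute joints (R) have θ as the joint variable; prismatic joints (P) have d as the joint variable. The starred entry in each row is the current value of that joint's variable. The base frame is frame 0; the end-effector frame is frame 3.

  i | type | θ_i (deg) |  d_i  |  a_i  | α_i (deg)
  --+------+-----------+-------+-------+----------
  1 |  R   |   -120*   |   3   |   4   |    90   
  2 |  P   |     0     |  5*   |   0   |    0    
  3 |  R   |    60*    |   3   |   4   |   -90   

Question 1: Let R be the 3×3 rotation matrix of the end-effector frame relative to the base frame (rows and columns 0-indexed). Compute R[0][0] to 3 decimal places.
-0.250

End-effector x-axis (col 0 of R) = (-0.2500,-0.4330,0.8660)
R[0][0] = -0.2500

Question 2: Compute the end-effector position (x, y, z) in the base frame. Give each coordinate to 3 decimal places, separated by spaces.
after link 1: o_1 = (-2.0000, -3.4641, 3.0000)
after link 2: o_2 = (-6.3301, -0.9641, 3.0000)
after link 3: o_3 = (-9.9282, -1.1962, 6.4641)

-9.928 -1.196 6.464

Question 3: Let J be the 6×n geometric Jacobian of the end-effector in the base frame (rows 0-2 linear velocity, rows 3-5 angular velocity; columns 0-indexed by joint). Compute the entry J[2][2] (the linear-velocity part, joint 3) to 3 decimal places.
axis z_2 = (-0.8660,0.5000,0.0000); lever o_n−o_2 = (-3.5981,-0.2321,3.4641)
cross product → J_v[:, 2] = (1.7321,3.0000,2.0000)
J_ω[:, 2] = z_2
entry J[2][2] = 2.0000

2.000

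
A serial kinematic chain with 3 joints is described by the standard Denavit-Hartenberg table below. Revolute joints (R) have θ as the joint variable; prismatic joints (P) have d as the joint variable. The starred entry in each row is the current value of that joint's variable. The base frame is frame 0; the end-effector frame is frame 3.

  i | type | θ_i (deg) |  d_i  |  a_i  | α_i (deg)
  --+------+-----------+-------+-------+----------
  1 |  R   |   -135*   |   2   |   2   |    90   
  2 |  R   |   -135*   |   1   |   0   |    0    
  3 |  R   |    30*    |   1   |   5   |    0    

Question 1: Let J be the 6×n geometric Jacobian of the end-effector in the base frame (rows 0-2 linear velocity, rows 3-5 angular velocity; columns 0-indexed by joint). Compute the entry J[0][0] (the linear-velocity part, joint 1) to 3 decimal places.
axis z_0 = ẑ; lever o_n−o_0 = (-1.9134,0.9151,-2.8296)
cross product → J_v[:, 0] = (-0.9151,-1.9134,0.0000)
J_ω[:, 0] = z_0
entry J[0][0] = -0.9151

-0.915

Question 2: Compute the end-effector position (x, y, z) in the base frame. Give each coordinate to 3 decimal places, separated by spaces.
-1.913 0.915 -2.830

after link 1: o_1 = (-1.4142, -1.4142, 2.0000)
after link 2: o_2 = (-2.1213, -0.7071, 2.0000)
after link 3: o_3 = (-1.9134, 0.9151, -2.8296)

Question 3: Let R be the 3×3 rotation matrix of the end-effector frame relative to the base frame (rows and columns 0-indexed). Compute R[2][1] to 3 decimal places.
End-effector y-axis (col 1 of R) = (-0.6830,-0.6830,-0.2588)
R[2][1] = -0.2588

-0.259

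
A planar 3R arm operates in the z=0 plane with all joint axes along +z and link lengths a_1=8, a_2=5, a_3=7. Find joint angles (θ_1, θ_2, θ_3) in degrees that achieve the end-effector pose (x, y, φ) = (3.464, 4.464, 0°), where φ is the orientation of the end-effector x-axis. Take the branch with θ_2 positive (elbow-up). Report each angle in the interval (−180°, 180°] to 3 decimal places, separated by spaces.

wrist centre = target − a_3·(cos φ, sin φ) = (-3.5360, 4.4640)
cos θ_2 = (32.4306−8²−5²)/(2·8·5) = -0.7071; θ_2 = 135.0009° (elbow-up)
β = atan2(4.4640,-3.5360) = 128.3833°; ψ = atan2(3.5355,4.4644) = 38.3766°
θ_1 = β − ψ = 90.0067°
θ_3 = φ − θ_1 − θ_2 = 134.9924° (wrapped to (-180°,180°])

90.007 135.001 134.992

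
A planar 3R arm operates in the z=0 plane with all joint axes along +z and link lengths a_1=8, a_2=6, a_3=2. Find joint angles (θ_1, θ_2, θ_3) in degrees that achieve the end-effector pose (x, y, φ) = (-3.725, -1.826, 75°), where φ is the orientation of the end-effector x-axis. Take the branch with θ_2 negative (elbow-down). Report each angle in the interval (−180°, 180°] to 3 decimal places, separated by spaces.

-89.996 -134.997 -60.007

wrist centre = target − a_3·(cos φ, sin φ) = (-4.2426, -3.7579)
cos θ_2 = (32.1214−8²−6²)/(2·8·6) = -0.7071; θ_2 = -134.9969° (elbow-down)
β = atan2(-3.7579,-4.2426) = -138.4676°; ψ = atan2(-4.2429,3.7576) = -48.4711°
θ_1 = β − ψ = -89.9965°
θ_3 = φ − θ_1 − θ_2 = -60.0066° (wrapped to (-180°,180°])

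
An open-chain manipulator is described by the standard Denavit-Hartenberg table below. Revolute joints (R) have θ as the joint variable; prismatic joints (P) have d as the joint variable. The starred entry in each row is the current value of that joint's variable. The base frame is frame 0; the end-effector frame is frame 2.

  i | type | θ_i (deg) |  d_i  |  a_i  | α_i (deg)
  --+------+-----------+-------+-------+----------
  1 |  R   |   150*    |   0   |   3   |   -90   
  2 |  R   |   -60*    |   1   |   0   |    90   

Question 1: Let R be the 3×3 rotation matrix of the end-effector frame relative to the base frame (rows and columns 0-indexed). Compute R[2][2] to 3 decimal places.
End-effector z-axis (col 2 of R) = (0.7500,-0.4330,0.5000)
R[2][2] = 0.5000

0.500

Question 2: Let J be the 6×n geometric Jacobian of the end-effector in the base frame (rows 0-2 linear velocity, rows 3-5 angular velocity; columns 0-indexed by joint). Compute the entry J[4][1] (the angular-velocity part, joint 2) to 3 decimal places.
axis z_1 = (-0.5000,-0.8660,0.0000); lever o_n−o_1 = (-0.5000,-0.8660,0.0000)
cross product → J_v[:, 1] = (0.0000,-0.0000,-0.0000)
J_ω[:, 1] = z_1
entry J[4][1] = -0.8660

-0.866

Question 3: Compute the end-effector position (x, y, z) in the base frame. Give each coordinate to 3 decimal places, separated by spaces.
after link 1: o_1 = (-2.5981, 1.5000, 0.0000)
after link 2: o_2 = (-3.0981, 0.6340, 0.0000)

-3.098 0.634 0.000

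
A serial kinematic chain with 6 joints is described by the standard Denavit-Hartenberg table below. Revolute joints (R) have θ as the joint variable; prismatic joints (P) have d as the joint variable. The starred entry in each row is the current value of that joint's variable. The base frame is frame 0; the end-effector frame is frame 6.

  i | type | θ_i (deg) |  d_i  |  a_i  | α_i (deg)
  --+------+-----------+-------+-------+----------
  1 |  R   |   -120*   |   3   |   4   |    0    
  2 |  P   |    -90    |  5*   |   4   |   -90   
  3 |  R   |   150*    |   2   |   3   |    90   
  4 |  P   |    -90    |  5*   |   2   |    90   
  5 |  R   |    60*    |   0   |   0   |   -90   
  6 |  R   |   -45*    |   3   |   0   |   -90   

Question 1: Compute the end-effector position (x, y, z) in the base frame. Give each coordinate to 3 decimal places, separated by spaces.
after link 1: o_1 = (-2.0000, -3.4641, 3.0000)
after link 2: o_2 = (-5.4641, -1.4641, 8.0000)
after link 3: o_3 = (-4.2141, -4.4952, 6.5000)
after link 4: o_4 = (-5.3792, -1.5131, 2.1699)
after link 5: o_5 = (-5.3792, -1.5131, 2.1699)
after link 6: o_6 = (-7.3277, -3.3881, 0.8708)

-7.328 -3.388 0.871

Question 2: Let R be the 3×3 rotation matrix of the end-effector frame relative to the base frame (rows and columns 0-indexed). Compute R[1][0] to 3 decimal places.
0.765

End-effector x-axis (col 0 of R) = (-0.6187,0.7655,-0.1768)
R[1][0] = 0.7655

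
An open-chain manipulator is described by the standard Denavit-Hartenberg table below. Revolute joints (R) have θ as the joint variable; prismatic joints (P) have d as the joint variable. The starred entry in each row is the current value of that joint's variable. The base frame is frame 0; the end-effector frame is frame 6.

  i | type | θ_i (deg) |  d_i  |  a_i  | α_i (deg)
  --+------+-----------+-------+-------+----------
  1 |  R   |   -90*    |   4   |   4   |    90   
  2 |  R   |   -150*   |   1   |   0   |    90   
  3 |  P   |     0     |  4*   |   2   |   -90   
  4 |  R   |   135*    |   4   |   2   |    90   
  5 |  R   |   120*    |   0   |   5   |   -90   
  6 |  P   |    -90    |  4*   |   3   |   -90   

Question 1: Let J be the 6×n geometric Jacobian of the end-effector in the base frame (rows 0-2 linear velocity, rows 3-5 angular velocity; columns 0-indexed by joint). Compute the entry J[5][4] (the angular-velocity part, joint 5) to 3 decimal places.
-0.966

axis z_4 = (-0.0000,0.2588,-0.9659); lever o_n−o_4 = (-2.3301,6.5373,-1.3542)
cross product → J_v[:, 4] = (5.9641,2.2507,0.6031)
J_ω[:, 4] = z_4
entry J[5][4] = -0.9659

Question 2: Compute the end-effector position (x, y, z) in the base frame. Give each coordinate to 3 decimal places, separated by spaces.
after link 1: o_1 = (0.0000, -4.0000, 4.0000)
after link 2: o_2 = (-1.0000, -4.0000, 4.0000)
after link 3: o_3 = (-1.0000, -0.2679, 6.4641)
after link 4: o_4 = (-5.0000, -2.1998, 5.9465)
after link 5: o_5 = (-9.3301, 0.2150, 6.5935)
after link 6: o_6 = (-7.3301, 4.3375, 4.5923)

-7.330 4.338 4.592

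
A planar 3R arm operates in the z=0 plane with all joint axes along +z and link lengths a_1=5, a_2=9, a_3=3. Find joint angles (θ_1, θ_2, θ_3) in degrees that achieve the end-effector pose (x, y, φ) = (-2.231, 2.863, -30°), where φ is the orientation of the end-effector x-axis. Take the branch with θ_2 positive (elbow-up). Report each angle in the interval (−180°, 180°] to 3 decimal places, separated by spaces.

wrist centre = target − a_3·(cos φ, sin φ) = (-4.8291, 4.3630)
cos θ_2 = (42.3557−5²−9²)/(2·5·9) = -0.7072; θ_2 = 135.0042° (elbow-up)
β = atan2(4.3630,-4.8291) = 137.9026°; ψ = atan2(6.3635,-1.3644) = 102.1018°
θ_1 = β − ψ = 35.8008°
θ_3 = φ − θ_1 − θ_2 = 159.1950° (wrapped to (-180°,180°])

35.801 135.004 159.195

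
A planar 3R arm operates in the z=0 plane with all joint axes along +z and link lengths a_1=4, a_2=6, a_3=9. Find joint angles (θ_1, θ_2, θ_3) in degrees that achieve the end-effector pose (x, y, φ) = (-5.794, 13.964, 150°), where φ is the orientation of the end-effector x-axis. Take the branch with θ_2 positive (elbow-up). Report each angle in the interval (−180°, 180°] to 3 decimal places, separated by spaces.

wrist centre = target − a_3·(cos φ, sin φ) = (2.0002, 9.4640)
cos θ_2 = (93.5682−4²−6²)/(2·4·6) = 0.8660; θ_2 = 30.0024° (elbow-up)
β = atan2(9.4640,2.0002) = 78.0661°; ψ = atan2(3.0002,9.1960) = 18.0690°
θ_1 = β − ψ = 59.9971°
θ_3 = φ − θ_1 − θ_2 = 60.0005° (wrapped to (-180°,180°])

59.997 30.002 60.001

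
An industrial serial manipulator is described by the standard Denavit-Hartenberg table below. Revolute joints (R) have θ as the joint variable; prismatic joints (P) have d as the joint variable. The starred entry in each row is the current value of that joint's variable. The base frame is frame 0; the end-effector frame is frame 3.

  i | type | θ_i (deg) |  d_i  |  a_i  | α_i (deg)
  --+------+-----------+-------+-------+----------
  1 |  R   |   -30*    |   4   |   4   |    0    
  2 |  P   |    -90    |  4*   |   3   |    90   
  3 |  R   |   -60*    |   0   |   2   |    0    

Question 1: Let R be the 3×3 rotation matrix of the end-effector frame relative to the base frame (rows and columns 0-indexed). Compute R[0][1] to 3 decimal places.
End-effector y-axis (col 1 of R) = (-0.4330,-0.7500,0.5000)
R[0][1] = -0.4330

-0.433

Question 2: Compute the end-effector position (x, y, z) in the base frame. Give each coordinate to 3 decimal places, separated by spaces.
1.464 -5.464 6.268

after link 1: o_1 = (3.4641, -2.0000, 4.0000)
after link 2: o_2 = (1.9641, -4.5981, 8.0000)
after link 3: o_3 = (1.4641, -5.4641, 6.2679)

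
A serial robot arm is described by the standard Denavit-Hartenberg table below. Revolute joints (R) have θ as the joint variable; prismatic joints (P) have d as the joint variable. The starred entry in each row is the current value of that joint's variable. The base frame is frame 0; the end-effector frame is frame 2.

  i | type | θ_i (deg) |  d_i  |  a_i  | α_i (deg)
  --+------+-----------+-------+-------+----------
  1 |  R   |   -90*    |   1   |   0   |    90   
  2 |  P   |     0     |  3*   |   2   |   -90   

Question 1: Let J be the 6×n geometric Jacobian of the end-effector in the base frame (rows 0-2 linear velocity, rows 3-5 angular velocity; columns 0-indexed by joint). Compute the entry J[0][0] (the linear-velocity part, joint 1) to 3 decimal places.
axis z_0 = ẑ; lever o_n−o_0 = (-3.0000,-2.0000,1.0000)
cross product → J_v[:, 0] = (2.0000,-3.0000,0.0000)
J_ω[:, 0] = z_0
entry J[0][0] = 2.0000

2.000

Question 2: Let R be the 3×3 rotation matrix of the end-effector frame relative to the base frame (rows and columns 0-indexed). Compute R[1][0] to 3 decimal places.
-1.000

End-effector x-axis (col 0 of R) = (0.0000,-1.0000,0.0000)
R[1][0] = -1.0000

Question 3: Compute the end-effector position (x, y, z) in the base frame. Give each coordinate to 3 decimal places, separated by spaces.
after link 1: o_1 = (0.0000, 0.0000, 1.0000)
after link 2: o_2 = (-3.0000, -2.0000, 1.0000)

-3.000 -2.000 1.000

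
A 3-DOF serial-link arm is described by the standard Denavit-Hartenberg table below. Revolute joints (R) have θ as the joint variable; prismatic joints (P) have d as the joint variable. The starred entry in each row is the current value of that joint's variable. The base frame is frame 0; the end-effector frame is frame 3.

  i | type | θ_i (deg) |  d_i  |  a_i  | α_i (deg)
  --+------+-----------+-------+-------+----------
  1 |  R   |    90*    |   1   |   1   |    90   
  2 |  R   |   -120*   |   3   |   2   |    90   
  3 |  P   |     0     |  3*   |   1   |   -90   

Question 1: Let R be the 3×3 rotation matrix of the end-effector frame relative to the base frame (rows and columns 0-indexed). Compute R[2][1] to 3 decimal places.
-0.500

End-effector y-axis (col 1 of R) = (0.0000,0.8660,-0.5000)
R[2][1] = -0.5000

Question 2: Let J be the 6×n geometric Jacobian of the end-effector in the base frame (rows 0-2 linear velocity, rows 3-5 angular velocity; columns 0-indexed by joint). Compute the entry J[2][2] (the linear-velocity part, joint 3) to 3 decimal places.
0.500

prismatic axis z_2 = (-0.0000,-0.8660,0.5000)
J_v[:, 2] = z_2; J_ω[:, 2] = (0,0,0)
entry J[2][2] = 0.5000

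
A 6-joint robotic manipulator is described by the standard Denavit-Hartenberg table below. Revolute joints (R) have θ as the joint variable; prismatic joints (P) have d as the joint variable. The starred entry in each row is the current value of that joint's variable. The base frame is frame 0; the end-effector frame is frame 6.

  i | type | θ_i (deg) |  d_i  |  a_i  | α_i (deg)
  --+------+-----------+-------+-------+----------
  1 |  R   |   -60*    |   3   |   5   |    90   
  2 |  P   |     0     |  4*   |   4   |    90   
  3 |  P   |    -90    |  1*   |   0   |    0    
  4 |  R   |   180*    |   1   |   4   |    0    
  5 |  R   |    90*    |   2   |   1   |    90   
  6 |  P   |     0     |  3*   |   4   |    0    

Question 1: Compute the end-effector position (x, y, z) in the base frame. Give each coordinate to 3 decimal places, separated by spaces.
-7.526 -8.964 -1.000

after link 1: o_1 = (2.5000, -4.3301, 3.0000)
after link 2: o_2 = (1.0359, -9.7942, 3.0000)
after link 3: o_3 = (1.0359, -9.7942, 2.0000)
after link 4: o_4 = (-2.4282, -11.7942, 1.0000)
after link 5: o_5 = (-2.9282, -10.9282, -1.0000)
after link 6: o_6 = (-7.5263, -8.9641, -1.0000)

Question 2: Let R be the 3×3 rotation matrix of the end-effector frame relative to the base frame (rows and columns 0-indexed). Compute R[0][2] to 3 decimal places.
End-effector z-axis (col 2 of R) = (-0.8660,-0.5000,0.0000)
R[0][2] = -0.8660

-0.866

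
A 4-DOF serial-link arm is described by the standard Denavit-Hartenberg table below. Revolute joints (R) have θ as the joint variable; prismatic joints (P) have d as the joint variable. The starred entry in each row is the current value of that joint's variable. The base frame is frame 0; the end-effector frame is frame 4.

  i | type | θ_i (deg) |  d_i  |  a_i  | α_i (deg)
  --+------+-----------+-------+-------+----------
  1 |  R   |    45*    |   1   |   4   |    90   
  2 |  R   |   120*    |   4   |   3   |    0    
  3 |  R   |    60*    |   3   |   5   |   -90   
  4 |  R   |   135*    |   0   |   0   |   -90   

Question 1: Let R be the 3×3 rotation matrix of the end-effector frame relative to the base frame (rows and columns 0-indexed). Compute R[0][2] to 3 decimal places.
1.000

End-effector z-axis (col 2 of R) = (1.0000,-0.0000,-0.0000)
R[0][2] = 1.0000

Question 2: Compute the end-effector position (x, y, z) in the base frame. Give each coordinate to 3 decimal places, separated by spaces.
3.182 -6.718 3.598

after link 1: o_1 = (2.8284, 2.8284, 1.0000)
after link 2: o_2 = (4.5962, -1.0607, 3.5981)
after link 3: o_3 = (3.1820, -6.7175, 3.5981)
after link 4: o_4 = (3.1820, -6.7175, 3.5981)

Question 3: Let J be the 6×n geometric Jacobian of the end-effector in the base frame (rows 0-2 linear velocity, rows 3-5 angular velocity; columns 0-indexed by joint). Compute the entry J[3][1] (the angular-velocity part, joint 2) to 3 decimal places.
0.707

axis z_1 = (0.7071,-0.7071,0.0000); lever o_n−o_1 = (0.3536,-9.5459,2.5981)
cross product → J_v[:, 1] = (-1.8371,-1.8371,-6.5000)
J_ω[:, 1] = z_1
entry J[3][1] = 0.7071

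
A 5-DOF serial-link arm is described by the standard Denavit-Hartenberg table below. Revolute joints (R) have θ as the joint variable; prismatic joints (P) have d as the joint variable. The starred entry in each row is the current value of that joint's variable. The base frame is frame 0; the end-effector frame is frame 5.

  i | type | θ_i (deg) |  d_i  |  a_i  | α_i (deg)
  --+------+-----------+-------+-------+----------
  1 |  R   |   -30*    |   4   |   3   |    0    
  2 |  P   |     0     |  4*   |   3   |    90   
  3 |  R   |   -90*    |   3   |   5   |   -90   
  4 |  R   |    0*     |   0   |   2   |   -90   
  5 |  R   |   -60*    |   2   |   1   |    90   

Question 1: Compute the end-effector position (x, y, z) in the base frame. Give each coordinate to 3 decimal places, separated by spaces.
5.446 -4.299 0.500

after link 1: o_1 = (2.5981, -1.5000, 4.0000)
after link 2: o_2 = (5.1962, -3.0000, 8.0000)
after link 3: o_3 = (3.6962, -5.5981, 3.0000)
after link 4: o_4 = (3.6962, -5.5981, 1.0000)
after link 5: o_5 = (5.4462, -4.2990, 0.5000)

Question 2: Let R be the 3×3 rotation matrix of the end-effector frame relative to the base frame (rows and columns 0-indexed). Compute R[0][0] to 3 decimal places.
End-effector x-axis (col 0 of R) = (0.7500,-0.4330,-0.5000)
R[0][0] = 0.7500

0.750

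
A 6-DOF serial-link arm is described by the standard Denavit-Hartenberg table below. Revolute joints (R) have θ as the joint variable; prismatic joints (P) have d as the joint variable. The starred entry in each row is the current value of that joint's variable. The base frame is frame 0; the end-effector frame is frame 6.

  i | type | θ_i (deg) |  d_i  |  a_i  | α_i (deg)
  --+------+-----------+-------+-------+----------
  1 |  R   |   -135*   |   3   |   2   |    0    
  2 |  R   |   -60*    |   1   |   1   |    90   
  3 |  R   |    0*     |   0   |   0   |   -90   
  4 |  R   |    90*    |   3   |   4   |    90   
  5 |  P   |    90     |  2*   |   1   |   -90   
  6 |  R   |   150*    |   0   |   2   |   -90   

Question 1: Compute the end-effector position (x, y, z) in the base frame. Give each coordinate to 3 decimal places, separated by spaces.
-4.381 -4.760 6.268

after link 1: o_1 = (-1.4142, -1.4142, 3.0000)
after link 2: o_2 = (-2.3801, -1.1554, 4.0000)
after link 3: o_3 = (-2.3801, -1.1554, 4.0000)
after link 4: o_4 = (-3.4154, -5.0191, 7.0000)
after link 5: o_5 = (-5.3473, -4.5015, 8.0000)
after link 6: o_6 = (-4.3813, -4.7603, 6.2679)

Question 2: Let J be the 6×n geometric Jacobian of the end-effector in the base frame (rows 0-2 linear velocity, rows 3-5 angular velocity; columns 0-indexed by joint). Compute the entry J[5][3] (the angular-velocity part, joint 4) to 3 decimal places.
axis z_3 = (0.0000,0.0000,1.0000); lever o_n−o_3 = (-2.0012,-3.6049,2.2679)
cross product → J_v[:, 3] = (3.6049,-2.0012,-0.0000)
J_ω[:, 3] = z_3
entry J[5][3] = 1.0000

1.000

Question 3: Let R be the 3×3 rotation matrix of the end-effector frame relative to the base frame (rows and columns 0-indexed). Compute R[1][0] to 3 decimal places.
-0.129

End-effector x-axis (col 0 of R) = (0.4830,-0.1294,-0.8660)
R[1][0] = -0.1294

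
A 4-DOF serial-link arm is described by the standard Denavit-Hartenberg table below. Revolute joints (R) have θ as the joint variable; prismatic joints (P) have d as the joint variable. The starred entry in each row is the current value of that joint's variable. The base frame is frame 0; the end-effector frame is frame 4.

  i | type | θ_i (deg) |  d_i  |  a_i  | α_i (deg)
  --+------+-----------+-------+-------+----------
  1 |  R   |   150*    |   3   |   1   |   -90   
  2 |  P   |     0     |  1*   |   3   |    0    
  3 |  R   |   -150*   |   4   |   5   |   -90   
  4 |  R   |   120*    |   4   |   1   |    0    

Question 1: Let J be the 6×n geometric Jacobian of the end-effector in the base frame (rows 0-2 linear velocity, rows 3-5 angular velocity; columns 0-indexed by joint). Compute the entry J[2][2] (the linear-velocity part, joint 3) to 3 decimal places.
1.897

axis z_2 = (-0.5000,-0.8660,0.0000); lever o_n−o_2 = (0.0760,-3.6627,5.7141)
cross product → J_v[:, 2] = (-4.9486,2.8571,1.8971)
J_ω[:, 2] = z_2
entry J[2][2] = 1.8971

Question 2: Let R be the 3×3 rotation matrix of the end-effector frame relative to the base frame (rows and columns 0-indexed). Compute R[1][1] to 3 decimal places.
-0.058

End-effector y-axis (col 1 of R) = (-0.8995,-0.0580,-0.4330)
R[1][1] = -0.0580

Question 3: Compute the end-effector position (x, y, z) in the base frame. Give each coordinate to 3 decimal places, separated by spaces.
after link 1: o_1 = (-0.8660, 0.5000, 3.0000)
after link 2: o_2 = (-3.9641, 1.1340, 3.0000)
after link 3: o_3 = (-2.2141, -4.4952, 5.5000)
after link 4: o_4 = (-3.8881, -2.5287, 8.7141)

-3.888 -2.529 8.714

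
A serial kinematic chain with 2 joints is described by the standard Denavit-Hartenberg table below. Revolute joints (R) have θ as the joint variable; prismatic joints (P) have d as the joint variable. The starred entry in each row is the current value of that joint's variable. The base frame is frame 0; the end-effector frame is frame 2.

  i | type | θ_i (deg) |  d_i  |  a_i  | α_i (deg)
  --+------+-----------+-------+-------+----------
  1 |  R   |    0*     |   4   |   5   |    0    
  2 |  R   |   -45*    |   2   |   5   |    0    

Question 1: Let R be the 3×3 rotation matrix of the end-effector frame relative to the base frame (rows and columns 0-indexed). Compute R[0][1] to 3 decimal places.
0.707

End-effector y-axis (col 1 of R) = (0.7071,0.7071,0.0000)
R[0][1] = 0.7071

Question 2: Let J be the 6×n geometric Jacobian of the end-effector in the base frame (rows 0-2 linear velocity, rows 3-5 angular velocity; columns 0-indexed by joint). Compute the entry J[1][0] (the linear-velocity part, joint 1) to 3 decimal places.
8.536

axis z_0 = ẑ; lever o_n−o_0 = (8.5355,-3.5355,6.0000)
cross product → J_v[:, 0] = (3.5355,8.5355,-0.0000)
J_ω[:, 0] = z_0
entry J[1][0] = 8.5355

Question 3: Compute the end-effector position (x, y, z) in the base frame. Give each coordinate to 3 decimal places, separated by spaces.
8.536 -3.536 6.000

after link 1: o_1 = (5.0000, 0.0000, 4.0000)
after link 2: o_2 = (8.5355, -3.5355, 6.0000)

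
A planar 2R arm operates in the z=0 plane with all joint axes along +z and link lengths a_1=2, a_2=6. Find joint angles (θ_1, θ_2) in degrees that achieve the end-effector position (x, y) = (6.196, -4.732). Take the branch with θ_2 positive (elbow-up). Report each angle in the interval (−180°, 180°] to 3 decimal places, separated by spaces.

cos θ_2 = (60.7822−2²−6²)/(2·2·6) = 0.8659; θ_2 = 30.0113° (elbow-up)
β = atan2(-4.7320,6.1960) = -37.3696°; ψ = atan2(3.0010,7.1956) = 22.6394°
θ_1 = β − ψ = -60.0090°

-60.009 30.011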